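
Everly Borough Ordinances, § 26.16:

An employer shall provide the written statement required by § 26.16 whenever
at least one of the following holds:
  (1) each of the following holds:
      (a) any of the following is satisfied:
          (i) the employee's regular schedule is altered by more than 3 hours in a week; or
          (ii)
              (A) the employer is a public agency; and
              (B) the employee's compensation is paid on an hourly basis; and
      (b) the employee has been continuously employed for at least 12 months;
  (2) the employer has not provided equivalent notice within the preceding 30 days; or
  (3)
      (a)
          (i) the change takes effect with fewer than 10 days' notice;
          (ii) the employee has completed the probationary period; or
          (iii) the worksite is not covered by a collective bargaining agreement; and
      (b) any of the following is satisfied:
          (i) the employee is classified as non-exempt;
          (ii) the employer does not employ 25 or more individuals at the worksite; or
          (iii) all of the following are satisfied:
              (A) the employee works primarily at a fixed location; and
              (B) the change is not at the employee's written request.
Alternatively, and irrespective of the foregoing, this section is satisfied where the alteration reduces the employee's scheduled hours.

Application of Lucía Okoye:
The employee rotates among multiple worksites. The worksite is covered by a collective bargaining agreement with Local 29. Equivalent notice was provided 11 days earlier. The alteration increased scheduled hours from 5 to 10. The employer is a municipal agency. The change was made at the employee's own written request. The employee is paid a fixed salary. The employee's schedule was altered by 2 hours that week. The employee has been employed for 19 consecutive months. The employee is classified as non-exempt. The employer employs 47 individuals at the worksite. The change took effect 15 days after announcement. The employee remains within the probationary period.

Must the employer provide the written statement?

(i) schedule shift > 3h — fails.
(A) public agency — met.
(B) hourly-paid — not satisfied.
(ii): T AND F → false.
(a) = F OR F = false.
(b) tenure ≥ 12 mo. — met.
So (1) is not satisfied (F AND T).
(2) no recent notice — fails.
(i) < 10 days' notice — not satisfied.
(ii) past probation — fails.
(iii) no CBA — fails.
So (a) is not satisfied (F OR F OR F).
(i) non-exempt — met.
(ii) not (≥ 25 at site) — not satisfied.
(A) fixed location — not satisfied.
(B) not employee-requested — not satisfied.
(iii) = F AND F = false.
So (b) is satisfied (T OR F OR F).
(3): F AND T → false.
So Overall is not satisfied (F OR F OR F).
Exception (hours reduced) — not satisfied.
Result: main false OR exception false → false.

No — not required.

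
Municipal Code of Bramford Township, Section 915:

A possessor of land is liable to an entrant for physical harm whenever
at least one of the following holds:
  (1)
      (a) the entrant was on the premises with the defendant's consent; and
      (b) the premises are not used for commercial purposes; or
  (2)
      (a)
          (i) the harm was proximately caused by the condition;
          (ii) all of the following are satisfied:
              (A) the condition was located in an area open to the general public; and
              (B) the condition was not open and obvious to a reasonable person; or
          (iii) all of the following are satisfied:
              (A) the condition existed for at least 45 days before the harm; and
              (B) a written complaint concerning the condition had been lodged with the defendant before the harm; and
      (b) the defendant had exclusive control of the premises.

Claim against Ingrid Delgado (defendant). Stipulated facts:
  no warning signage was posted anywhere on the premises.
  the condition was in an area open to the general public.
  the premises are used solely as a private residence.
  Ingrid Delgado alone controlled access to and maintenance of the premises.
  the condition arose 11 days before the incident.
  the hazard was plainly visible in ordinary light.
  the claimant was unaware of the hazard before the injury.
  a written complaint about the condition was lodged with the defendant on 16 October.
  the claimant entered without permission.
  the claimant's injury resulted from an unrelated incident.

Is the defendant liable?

No — not liable.

(a) consent to enter — not satisfied.
(b) not (commercial use) — holds.
(1): F AND T → false.
(i) proximate cause — not satisfied.
(A) public area — holds.
(B) not open/obvious — not satisfied.
(ii): T AND F → false.
(A) condition ≥45 days old — fails.
(B) complaint lodged — holds.
(iii) = F AND T = false.
(a) = F OR F OR F = false.
(b) exclusive control — holds.
(2): F AND T → false.
Overall = F OR F = false.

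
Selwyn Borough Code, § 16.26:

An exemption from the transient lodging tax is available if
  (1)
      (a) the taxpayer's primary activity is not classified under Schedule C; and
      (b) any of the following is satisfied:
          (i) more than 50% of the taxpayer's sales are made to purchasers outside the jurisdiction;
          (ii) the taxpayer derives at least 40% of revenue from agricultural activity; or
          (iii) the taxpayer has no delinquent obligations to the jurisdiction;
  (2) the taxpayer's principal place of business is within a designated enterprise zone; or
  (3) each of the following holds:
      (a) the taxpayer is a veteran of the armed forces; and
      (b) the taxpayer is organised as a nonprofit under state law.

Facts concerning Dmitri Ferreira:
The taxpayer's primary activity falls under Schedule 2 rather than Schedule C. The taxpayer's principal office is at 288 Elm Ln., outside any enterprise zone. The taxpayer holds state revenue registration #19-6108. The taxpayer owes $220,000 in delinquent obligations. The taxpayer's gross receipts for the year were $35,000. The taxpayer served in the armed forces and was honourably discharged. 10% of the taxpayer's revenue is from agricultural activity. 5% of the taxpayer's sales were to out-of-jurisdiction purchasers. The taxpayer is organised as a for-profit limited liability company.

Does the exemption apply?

(a) not (Schedule C activity) — holds.
(i) >50% out-of-jur. sales — not met.
(ii) ≥40% agricultural — fails.
(iii) no delinquency — not satisfied.
So (b) is not satisfied (F OR F OR F).
So (1) is not satisfied (T AND F).
(2) in enterprise zone — not satisfied.
(a) veteran — holds.
(b) nonprofit — not met.
(3): T AND F → false.
Overall = F OR F OR F = false.

No — not exempt.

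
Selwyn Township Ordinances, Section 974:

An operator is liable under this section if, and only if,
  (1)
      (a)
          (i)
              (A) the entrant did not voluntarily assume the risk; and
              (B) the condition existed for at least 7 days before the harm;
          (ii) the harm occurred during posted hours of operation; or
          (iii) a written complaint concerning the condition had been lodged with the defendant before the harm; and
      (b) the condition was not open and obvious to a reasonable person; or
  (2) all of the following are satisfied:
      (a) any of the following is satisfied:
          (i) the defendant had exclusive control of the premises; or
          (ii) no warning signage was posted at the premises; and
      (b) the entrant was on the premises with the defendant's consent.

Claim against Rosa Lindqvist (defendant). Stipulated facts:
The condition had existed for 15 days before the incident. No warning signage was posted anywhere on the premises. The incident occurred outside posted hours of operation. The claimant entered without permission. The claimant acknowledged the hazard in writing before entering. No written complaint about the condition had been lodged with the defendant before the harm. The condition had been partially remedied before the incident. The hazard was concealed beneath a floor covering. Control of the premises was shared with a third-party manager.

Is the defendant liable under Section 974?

(A) no assumed risk — not satisfied.
(B) condition ≥7 days old — satisfied.
(i) = F AND T = false.
(ii) during posted hours — not met.
(iii) complaint lodged — not met.
(a): F OR F OR F → false.
(b) not open/obvious — satisfied.
So (1) is not satisfied (F AND T).
(i) exclusive control — not satisfied.
(ii) no signage posted — holds.
(a): F OR T → true.
(b) consent to enter — fails.
(2): T AND F → false.
Overall: F OR F → false.

No — not liable.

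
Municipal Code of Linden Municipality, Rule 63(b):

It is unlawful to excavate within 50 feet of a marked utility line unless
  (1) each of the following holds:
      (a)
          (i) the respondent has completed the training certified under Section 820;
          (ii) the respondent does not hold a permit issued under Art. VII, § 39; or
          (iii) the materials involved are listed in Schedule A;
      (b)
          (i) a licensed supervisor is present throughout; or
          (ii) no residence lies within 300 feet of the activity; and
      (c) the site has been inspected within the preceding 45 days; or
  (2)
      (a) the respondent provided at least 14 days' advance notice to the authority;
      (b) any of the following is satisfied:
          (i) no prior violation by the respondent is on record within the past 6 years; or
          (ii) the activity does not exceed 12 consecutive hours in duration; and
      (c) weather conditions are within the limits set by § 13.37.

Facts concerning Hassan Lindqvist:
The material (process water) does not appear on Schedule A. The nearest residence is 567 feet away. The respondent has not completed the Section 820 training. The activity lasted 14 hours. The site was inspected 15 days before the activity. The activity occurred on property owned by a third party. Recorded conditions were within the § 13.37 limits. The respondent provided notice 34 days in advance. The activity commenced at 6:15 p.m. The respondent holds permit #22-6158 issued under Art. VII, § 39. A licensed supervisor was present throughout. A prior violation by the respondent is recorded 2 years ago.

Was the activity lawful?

No — unlawful.

(i) training certified — fails.
(ii) not (holds permit) — fails.
(iii) Schedule A material — not satisfied.
(a): F OR F OR F → false.
(i) supervisor present — holds.
(ii) no residence in 300 ft — met.
(b): T OR T → true.
(c) site inspected — met.
(1) = F AND T AND T = false.
(a) ≥14 days' notice — met.
(i) no prior violation — fails.
(ii) ≤ 12 hrs duration — not met.
So (b) is not satisfied (F OR F).
(c) weather ok — met.
(2) = T AND F AND T = false.
Overall = F OR F = false.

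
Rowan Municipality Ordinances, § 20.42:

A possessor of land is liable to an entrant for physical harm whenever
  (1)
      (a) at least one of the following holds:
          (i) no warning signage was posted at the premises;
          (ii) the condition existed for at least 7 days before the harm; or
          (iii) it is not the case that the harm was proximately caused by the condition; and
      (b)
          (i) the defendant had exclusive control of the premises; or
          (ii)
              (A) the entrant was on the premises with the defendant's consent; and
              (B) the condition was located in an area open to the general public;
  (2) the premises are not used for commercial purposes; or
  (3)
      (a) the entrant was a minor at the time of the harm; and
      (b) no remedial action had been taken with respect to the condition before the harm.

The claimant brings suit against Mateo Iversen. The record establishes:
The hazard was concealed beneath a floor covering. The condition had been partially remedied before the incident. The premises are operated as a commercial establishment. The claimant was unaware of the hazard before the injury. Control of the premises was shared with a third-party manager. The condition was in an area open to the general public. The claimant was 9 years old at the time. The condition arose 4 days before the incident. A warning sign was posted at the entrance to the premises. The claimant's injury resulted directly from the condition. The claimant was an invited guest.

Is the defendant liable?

No — not liable.

(i) no signage posted — fails.
(ii) condition ≥7 days old — fails.
(iii) not (proximate cause) — not satisfied.
(a): F OR F OR F → false.
(i) exclusive control — not met.
(A) consent to enter — met.
(B) public area — met.
(ii): T AND T → true.
(b) = F OR T = true.
So (1) is not satisfied (F AND T).
(2) not (commercial use) — not met.
(a) entrant a minor — holds.
(b) no remedial action — fails.
So (3) is not satisfied (T AND F).
So Overall is not satisfied (F OR F OR F).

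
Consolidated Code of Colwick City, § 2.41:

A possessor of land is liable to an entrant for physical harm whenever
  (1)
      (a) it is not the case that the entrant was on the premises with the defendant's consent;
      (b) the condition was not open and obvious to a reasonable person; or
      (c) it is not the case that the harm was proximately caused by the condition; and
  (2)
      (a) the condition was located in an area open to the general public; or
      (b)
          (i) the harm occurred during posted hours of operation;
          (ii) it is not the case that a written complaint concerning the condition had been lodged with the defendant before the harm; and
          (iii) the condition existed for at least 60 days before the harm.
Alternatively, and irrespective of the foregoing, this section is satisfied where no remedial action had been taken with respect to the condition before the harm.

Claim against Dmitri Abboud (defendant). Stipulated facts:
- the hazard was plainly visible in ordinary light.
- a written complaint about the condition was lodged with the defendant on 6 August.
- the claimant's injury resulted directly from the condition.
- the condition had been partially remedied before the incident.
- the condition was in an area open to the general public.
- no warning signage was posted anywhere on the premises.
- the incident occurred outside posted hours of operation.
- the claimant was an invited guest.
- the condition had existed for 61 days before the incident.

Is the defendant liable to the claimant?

No — not liable.

(a) not (consent to enter) — not satisfied.
(b) not open/obvious — not met.
(c) not (proximate cause) — fails.
(1): F OR F OR F → false.
(a) public area — holds.
(i) during posted hours — fails.
(ii) not (complaint lodged) — not satisfied.
(iii) condition ≥60 days old — met.
So (b) is not satisfied (F AND F AND T).
(2) = T OR F = true.
So Overall is not satisfied (F AND T).
Exception (no remedial action) — not satisfied.
Result: main false OR exception false → false.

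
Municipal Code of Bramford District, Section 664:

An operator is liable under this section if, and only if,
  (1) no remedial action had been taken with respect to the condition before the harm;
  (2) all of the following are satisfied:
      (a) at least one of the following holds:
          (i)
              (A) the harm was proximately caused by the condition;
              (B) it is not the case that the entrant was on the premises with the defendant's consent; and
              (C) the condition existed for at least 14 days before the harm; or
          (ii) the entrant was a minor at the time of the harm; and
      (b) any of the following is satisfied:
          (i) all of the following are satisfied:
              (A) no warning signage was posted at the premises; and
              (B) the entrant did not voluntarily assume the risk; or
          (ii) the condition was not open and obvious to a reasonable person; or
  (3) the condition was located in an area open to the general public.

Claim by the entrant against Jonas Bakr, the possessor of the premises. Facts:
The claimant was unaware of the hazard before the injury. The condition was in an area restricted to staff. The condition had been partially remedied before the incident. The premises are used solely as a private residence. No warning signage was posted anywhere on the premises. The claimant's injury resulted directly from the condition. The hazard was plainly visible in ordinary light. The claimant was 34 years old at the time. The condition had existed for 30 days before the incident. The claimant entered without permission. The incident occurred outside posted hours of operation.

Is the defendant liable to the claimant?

Yes — liable.

(1) no remedial action — fails.
(A) proximate cause — satisfied.
(B) not (consent to enter) — satisfied.
(C) condition ≥14 days old — holds.
(i): T AND T AND T → true.
(ii) entrant a minor — fails.
So (a) is satisfied (T OR F).
(A) no signage posted — holds.
(B) no assumed risk — holds.
So (i) is satisfied (T AND T).
(ii) not open/obvious — fails.
(b) = T OR F = true.
So (2) is satisfied (T AND T).
(3) public area — not satisfied.
So Overall is satisfied (F OR T OR F).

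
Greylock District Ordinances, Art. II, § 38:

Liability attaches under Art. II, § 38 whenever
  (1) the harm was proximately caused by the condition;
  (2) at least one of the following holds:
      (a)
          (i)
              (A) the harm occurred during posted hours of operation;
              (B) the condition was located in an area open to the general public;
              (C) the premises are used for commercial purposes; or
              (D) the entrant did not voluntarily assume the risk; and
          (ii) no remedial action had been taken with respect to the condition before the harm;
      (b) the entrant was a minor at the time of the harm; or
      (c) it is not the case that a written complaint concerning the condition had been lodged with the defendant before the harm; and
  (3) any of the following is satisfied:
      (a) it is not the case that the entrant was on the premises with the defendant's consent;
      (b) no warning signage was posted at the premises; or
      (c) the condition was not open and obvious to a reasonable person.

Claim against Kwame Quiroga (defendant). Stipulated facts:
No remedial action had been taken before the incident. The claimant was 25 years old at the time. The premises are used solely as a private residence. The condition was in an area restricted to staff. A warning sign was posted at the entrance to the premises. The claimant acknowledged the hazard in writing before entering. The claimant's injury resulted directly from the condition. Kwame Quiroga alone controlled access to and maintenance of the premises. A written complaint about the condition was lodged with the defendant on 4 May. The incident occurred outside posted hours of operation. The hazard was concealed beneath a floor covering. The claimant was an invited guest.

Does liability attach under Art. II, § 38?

No — not liable.

(1) proximate cause — met.
(A) during posted hours — fails.
(B) public area — not met.
(C) commercial use — not satisfied.
(D) no assumed risk — fails.
So (i) is not satisfied (F OR F OR F OR F).
(ii) no remedial action — holds.
So (a) is not satisfied (F AND T).
(b) entrant a minor — fails.
(c) not (complaint lodged) — not met.
So (2) is not satisfied (F OR F OR F).
(a) not (consent to enter) — fails.
(b) no signage posted — not satisfied.
(c) not open/obvious — satisfied.
(3) = F OR F OR T = true.
Overall = T AND F AND T = false.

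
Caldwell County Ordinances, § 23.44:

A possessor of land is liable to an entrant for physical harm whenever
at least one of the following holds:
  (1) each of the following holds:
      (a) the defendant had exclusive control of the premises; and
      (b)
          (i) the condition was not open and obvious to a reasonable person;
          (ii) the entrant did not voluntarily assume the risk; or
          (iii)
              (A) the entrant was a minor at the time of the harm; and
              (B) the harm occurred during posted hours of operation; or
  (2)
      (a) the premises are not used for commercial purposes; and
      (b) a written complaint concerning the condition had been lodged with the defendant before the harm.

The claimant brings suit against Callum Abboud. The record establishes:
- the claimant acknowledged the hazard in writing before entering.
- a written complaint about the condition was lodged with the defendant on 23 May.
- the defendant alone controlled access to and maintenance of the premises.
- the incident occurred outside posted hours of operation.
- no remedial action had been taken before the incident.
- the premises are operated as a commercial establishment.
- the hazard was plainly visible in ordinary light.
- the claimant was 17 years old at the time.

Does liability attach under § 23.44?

(a) exclusive control — holds.
(i) not open/obvious — fails.
(ii) no assumed risk — fails.
(A) entrant a minor — satisfied.
(B) during posted hours — fails.
(iii): T AND F → false.
(b) = F OR F OR F = false.
(1) = T AND F = false.
(a) not (commercial use) — not met.
(b) complaint lodged — holds.
(2) = F AND T = false.
Overall: F OR F → false.

No — not liable.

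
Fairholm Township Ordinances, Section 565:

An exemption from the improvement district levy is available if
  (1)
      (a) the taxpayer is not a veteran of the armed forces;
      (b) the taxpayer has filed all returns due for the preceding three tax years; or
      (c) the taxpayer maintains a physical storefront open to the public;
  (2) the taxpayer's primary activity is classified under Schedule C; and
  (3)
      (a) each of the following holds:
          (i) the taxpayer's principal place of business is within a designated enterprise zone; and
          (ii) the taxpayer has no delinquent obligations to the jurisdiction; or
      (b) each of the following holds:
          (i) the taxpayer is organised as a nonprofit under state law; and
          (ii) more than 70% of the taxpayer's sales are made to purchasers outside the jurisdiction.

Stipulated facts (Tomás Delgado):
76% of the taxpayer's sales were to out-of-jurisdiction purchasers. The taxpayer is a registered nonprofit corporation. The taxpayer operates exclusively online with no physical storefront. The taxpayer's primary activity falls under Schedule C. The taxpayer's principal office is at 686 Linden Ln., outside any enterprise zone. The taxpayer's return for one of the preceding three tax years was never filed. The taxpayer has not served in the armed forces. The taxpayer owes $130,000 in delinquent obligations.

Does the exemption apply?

(a) not (veteran) — holds.
(b) returns current — not met.
(c) has storefront — not satisfied.
So (1) is satisfied (T OR F OR F).
(2) Schedule C activity — satisfied.
(i) in enterprise zone — fails.
(ii) no delinquency — fails.
So (a) is not satisfied (F AND F).
(i) nonprofit — met.
(ii) >70% out-of-jur. sales — holds.
(b) = T AND T = true.
So (3) is satisfied (F OR T).
Overall: T AND T AND T → true.

Yes — exempt.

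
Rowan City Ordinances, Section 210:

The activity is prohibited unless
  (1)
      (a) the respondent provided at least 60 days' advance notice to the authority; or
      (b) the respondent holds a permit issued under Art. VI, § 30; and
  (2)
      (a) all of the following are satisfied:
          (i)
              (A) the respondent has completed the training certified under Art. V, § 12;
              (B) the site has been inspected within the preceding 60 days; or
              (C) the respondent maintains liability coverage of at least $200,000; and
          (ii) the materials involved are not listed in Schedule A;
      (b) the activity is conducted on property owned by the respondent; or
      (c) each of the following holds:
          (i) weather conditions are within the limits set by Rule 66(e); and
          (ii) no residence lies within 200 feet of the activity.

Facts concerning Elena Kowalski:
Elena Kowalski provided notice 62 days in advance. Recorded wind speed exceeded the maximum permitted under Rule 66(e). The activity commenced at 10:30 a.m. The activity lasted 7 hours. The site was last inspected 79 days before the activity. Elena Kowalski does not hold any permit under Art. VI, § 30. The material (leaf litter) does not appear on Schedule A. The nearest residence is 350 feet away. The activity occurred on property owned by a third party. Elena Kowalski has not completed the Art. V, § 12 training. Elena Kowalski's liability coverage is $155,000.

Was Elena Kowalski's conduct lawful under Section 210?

(a) ≥60 days' notice — satisfied.
(b) holds permit — not met.
So (1) is satisfied (T OR F).
(A) training certified — not met.
(B) site inspected — fails.
(C) coverage ≥ $200,000 — fails.
(i) = F OR F OR F = false.
(ii) not (Schedule A material) — met.
(a): F AND T → false.
(b) own property — not met.
(i) weather ok — not met.
(ii) no residence in 200 ft — met.
So (c) is not satisfied (F AND T).
So (2) is not satisfied (F OR F OR F).
Overall: T AND F → false.

No — unlawful.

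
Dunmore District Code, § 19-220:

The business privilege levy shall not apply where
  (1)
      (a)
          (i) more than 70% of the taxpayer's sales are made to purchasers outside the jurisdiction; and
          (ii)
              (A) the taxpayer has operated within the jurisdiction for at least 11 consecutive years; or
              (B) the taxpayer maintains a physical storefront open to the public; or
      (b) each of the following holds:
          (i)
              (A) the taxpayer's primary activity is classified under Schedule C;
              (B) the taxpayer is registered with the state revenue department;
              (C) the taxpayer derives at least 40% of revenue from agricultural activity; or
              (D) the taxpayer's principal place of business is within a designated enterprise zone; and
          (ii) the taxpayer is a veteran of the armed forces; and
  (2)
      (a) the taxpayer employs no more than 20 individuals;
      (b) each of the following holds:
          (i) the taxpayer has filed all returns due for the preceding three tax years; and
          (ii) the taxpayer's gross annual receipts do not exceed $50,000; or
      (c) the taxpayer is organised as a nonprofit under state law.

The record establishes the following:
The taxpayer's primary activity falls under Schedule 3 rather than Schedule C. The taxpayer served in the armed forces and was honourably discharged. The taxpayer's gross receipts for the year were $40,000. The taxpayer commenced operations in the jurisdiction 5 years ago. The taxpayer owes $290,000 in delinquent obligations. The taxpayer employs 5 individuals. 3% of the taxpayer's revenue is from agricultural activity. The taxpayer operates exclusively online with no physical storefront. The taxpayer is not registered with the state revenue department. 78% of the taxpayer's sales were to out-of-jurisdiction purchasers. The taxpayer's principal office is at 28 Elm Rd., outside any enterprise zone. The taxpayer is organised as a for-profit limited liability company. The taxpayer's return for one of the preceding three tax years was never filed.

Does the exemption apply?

No — not exempt.

(i) >70% out-of-jur. sales — met.
(A) ≥ 11 yrs in jurisdiction — fails.
(B) has storefront — not satisfied.
So (ii) is not satisfied (F OR F).
(a): T AND F → false.
(A) Schedule C activity — not met.
(B) state-registered — fails.
(C) ≥40% agricultural — fails.
(D) in enterprise zone — not satisfied.
So (i) is not satisfied (F OR F OR F OR F).
(ii) veteran — met.
So (b) is not satisfied (F AND T).
(1): F OR F → false.
(a) ≤ 20 employees — met.
(i) returns current — fails.
(ii) receipts ≤ $50,000 — met.
(b): F AND T → false.
(c) nonprofit — not met.
So (2) is satisfied (T OR F OR F).
Overall: F AND T → false.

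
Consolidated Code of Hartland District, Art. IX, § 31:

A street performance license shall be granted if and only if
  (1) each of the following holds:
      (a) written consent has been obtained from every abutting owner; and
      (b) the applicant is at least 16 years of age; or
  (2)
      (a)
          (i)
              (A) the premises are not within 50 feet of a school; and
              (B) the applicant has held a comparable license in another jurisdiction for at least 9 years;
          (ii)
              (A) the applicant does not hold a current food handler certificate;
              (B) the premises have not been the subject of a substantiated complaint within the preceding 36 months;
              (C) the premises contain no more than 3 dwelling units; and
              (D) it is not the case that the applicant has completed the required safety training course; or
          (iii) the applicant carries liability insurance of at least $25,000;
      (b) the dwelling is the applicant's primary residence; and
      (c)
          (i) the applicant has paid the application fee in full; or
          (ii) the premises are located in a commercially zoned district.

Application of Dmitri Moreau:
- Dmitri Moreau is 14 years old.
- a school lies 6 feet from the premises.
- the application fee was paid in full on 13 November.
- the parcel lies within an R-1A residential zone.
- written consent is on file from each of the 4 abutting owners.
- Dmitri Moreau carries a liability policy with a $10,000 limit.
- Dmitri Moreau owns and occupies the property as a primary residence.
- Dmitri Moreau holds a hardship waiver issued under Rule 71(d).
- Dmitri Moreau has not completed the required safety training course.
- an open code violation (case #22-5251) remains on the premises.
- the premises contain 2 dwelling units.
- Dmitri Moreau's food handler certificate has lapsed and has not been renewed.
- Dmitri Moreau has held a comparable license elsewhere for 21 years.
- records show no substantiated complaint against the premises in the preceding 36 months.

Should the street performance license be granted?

Yes — granted.

(a) all abutters consent — holds.
(b) age ≥ 16 — not met.
(1) = T AND F = false.
(A) ≥50 ft from school — not met.
(B) prior license ≥ 9 yr — holds.
So (i) is not satisfied (F AND T).
(A) not (food handler cert.) — holds.
(B) no complaint in 36 mo. — met.
(C) ≤ 3 units — met.
(D) not (safety training) — met.
(ii): T AND T AND T AND T → true.
(iii) insurance ≥ $25,000 — fails.
(a): F OR T OR F → true.
(b) primary residence — met.
(i) fee paid — holds.
(ii) commercially zoned — not satisfied.
So (c) is satisfied (T OR F).
(2): T AND T AND T → true.
Overall = F OR T = true.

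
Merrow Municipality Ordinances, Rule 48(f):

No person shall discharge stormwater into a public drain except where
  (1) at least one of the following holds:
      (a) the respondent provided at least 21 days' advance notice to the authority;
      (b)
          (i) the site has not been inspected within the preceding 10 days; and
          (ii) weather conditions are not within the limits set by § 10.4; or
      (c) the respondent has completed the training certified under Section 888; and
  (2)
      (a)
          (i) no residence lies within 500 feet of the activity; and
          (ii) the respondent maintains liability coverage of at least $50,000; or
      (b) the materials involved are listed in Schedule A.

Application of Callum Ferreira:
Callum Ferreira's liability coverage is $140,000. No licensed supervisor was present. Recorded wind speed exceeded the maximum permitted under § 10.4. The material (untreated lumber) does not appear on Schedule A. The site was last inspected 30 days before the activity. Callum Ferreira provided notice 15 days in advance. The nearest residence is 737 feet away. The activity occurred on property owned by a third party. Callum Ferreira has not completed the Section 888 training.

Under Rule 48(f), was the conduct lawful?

Yes — lawful.

(a) ≥21 days' notice — not satisfied.
(i) not (site inspected) — met.
(ii) not (weather ok) — satisfied.
So (b) is satisfied (T AND T).
(c) training certified — not satisfied.
(1) = F OR T OR F = true.
(i) no residence in 500 ft — met.
(ii) coverage ≥ $50,000 — met.
(a): T AND T → true.
(b) Schedule A material — not met.
(2) = T OR F = true.
So Overall is satisfied (T AND T).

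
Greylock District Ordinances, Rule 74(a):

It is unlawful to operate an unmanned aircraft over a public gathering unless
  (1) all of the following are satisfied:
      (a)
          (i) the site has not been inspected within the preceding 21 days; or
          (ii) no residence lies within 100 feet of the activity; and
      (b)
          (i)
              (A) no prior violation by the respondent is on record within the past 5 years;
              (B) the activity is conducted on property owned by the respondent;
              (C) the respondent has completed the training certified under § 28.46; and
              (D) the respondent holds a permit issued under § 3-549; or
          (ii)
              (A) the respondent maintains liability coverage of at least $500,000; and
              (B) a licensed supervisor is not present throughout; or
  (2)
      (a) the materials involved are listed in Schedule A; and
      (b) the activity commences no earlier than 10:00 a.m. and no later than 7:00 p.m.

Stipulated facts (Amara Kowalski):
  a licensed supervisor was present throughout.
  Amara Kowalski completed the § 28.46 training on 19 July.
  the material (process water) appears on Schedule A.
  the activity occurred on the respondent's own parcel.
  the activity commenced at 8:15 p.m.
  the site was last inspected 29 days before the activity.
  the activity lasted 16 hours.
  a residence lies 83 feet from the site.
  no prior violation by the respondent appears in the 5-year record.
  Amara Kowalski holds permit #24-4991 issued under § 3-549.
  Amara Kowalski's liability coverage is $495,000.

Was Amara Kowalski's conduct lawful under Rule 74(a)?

(i) not (site inspected) — satisfied.
(ii) no residence in 100 ft — not met.
So (a) is satisfied (T OR F).
(A) no prior violation — holds.
(B) own property — satisfied.
(C) training certified — holds.
(D) holds permit — holds.
(i) = T AND T AND T AND T = true.
(A) coverage ≥ $500,000 — not satisfied.
(B) not (supervisor present) — not satisfied.
So (ii) is not satisfied (F AND F).
(b): T OR F → true.
(1) = T AND T = true.
(a) Schedule A material — satisfied.
(b) start within hours — fails.
(2): T AND F → false.
Overall = T OR F = true.

Yes — lawful.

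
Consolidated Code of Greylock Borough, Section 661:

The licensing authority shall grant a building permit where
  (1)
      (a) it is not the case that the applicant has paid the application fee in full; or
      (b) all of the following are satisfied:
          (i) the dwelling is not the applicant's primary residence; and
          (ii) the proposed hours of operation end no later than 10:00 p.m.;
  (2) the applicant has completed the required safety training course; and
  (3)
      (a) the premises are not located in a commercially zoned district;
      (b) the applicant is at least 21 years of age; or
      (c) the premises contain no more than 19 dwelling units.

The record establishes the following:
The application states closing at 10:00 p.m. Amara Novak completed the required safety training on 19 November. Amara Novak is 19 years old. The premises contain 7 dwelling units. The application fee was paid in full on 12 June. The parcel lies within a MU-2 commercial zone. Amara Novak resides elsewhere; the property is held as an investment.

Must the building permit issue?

(a) not (fee paid) — fails.
(i) not (primary residence) — satisfied.
(ii) closes by 10 p.m. — holds.
(b) = T AND T = true.
(1): F OR T → true.
(2) safety training — met.
(a) not (commercially zoned) — not satisfied.
(b) age ≥ 21 — not met.
(c) ≤ 19 units — satisfied.
(3): F OR F OR T → true.
So Overall is satisfied (T AND T AND T).

Yes — granted.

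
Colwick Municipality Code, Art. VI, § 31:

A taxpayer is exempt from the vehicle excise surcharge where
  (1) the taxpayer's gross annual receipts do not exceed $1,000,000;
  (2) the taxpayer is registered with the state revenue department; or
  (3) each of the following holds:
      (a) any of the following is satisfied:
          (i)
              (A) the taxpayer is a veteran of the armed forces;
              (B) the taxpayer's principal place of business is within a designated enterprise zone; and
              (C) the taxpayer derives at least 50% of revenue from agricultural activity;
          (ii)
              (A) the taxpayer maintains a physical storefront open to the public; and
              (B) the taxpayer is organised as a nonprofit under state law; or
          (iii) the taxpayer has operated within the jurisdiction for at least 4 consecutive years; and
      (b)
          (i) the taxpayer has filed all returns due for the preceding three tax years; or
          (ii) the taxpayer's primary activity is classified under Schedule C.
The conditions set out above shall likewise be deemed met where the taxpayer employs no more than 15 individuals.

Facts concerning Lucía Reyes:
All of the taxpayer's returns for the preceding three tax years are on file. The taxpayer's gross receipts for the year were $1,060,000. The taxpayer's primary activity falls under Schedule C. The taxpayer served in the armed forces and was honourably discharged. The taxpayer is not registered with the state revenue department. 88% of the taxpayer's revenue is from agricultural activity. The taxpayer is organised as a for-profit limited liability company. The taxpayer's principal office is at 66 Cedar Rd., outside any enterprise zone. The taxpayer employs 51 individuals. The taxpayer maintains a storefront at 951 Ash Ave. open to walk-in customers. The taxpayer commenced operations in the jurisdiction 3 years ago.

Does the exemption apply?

No — not exempt.

(1) receipts ≤ $1,000,000 — not met.
(2) state-registered — not satisfied.
(A) veteran — satisfied.
(B) in enterprise zone — not satisfied.
(C) ≥50% agricultural — holds.
(i): T AND F AND T → false.
(A) has storefront — holds.
(B) nonprofit — not satisfied.
(ii) = T AND F = false.
(iii) ≥ 4 yrs in jurisdiction — fails.
(a) = F OR F OR F = false.
(i) returns current — satisfied.
(ii) Schedule C activity — satisfied.
(b) = T OR T = true.
(3) = F AND T = false.
Overall = F OR F OR F = false.
Exception (≤ 15 employees) — not satisfied.
Result: main false OR exception false → false.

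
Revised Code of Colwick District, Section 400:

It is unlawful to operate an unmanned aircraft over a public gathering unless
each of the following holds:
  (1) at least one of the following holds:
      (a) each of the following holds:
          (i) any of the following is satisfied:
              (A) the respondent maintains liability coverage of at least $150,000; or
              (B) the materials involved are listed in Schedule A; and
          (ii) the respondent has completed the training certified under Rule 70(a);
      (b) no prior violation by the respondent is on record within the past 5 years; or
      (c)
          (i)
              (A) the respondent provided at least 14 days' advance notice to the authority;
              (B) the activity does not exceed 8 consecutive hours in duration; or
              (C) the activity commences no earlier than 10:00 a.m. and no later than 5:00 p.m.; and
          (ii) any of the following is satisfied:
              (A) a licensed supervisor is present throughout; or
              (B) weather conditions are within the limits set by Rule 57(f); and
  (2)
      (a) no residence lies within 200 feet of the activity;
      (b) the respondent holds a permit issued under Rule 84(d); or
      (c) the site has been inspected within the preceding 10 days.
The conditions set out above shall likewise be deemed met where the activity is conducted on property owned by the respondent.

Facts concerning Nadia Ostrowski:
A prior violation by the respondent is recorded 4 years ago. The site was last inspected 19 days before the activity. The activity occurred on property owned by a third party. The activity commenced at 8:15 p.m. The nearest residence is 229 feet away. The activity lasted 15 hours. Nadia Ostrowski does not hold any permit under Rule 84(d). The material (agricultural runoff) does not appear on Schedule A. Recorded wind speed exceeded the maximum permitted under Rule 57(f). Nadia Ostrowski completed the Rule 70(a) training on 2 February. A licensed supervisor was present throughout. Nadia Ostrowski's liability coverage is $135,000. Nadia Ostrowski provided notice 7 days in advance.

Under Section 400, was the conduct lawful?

(A) coverage ≥ $150,000 — not met.
(B) Schedule A material — fails.
So (i) is not satisfied (F OR F).
(ii) training certified — holds.
(a): F AND T → false.
(b) no prior violation — not satisfied.
(A) ≥14 days' notice — not satisfied.
(B) ≤ 8 hrs duration — fails.
(C) start within hours — not met.
(i) = F OR F OR F = false.
(A) supervisor present — holds.
(B) weather ok — fails.
(ii): T OR F → true.
(c): F AND T → false.
So (1) is not satisfied (F OR F OR F).
(a) no residence in 200 ft — satisfied.
(b) holds permit — not met.
(c) site inspected — not satisfied.
(2) = T OR F OR F = true.
So Overall is not satisfied (F AND T).
Exception (own property) — not satisfied.
Result: main false OR exception false → false.

No — unlawful.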